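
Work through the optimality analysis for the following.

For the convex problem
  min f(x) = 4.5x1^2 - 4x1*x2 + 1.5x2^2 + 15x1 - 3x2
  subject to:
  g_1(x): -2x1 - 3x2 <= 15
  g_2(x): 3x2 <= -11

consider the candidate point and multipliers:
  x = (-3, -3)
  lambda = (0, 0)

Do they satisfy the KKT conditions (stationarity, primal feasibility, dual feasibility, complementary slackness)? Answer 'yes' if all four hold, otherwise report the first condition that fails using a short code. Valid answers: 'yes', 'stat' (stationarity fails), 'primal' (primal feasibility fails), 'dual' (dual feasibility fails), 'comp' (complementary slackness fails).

Gradient of f: grad f(x) = Q x + c = (0, 0)
Constraint values g_i(x) = a_i^T x - b_i:
  g_1((-3, -3)) = 0
  g_2((-3, -3)) = 2
Stationarity residual: grad f(x) + sum_i lambda_i a_i = (0, 0)
  -> stationarity OK
Primal feasibility (all g_i <= 0): FAILS
Dual feasibility (all lambda_i >= 0): OK
Complementary slackness (lambda_i * g_i(x) = 0 for all i): OK

Verdict: the first failing condition is primal_feasibility -> primal.

primal


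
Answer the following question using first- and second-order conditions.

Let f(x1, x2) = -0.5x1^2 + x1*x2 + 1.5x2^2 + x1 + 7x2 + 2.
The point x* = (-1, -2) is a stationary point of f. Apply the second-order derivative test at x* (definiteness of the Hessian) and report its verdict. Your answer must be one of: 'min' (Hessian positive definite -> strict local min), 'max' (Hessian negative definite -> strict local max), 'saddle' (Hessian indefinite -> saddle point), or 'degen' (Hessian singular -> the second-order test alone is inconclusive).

Compute the Hessian H = grad^2 f:
  H = [[-1, 1], [1, 3]]
Verify stationarity: grad f(x*) = H x* + g = (0, 0).
Eigenvalues of H: -1.2361, 3.2361.
Eigenvalues have mixed signs, so H is indefinite -> x* is a saddle point.

saddle


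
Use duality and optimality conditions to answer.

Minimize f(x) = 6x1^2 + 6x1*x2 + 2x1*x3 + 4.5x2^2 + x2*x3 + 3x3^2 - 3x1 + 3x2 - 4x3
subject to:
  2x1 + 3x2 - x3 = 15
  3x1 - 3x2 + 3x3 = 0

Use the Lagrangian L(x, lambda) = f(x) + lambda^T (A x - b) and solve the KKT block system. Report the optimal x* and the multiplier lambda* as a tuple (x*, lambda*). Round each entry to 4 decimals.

Form the Lagrangian:
  L(x, lambda) = (1/2) x^T Q x + c^T x + lambda^T (A x - b)
Stationarity (grad_x L = 0): Q x + c + A^T lambda = 0.
Primal feasibility: A x = b.

This gives the KKT block system:
  [ Q   A^T ] [ x     ]   [-c ]
  [ A    0  ] [ lambda ] = [ b ]

Solving the linear system:
  x*      = (3.6802, 1.9797, -1.7005)
  lambda* = (-18.1675, -4.4349)
  f(x*)   = 137.1066

x* = (3.6802, 1.9797, -1.7005), lambda* = (-18.1675, -4.4349)


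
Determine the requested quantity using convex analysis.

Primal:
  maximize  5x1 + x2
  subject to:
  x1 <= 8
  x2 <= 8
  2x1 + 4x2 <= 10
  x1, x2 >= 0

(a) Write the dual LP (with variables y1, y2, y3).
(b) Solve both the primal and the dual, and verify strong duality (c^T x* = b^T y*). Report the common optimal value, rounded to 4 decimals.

The standard primal-dual pair for 'max c^T x s.t. A x <= b, x >= 0' is:
  Dual:  min b^T y  s.t.  A^T y >= c,  y >= 0.

So the dual LP is:
  minimize  8y1 + 8y2 + 10y3
  subject to:
    y1 + 2y3 >= 5
    y2 + 4y3 >= 1
    y1, y2, y3 >= 0

Solving the primal: x* = (5, 0).
  primal value c^T x* = 25.
Solving the dual: y* = (0, 0, 2.5).
  dual value b^T y* = 25.
Strong duality: c^T x* = b^T y*. Confirmed.

25


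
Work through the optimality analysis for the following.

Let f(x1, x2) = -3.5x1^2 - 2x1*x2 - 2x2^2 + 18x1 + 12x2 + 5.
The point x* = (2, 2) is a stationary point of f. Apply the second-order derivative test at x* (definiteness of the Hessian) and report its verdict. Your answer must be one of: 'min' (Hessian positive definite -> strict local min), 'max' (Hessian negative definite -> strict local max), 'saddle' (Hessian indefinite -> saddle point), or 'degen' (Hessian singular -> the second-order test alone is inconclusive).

Compute the Hessian H = grad^2 f:
  H = [[-7, -2], [-2, -4]]
Verify stationarity: grad f(x*) = H x* + g = (0, 0).
Eigenvalues of H: -8, -3.
Both eigenvalues < 0, so H is negative definite -> x* is a strict local max.

max


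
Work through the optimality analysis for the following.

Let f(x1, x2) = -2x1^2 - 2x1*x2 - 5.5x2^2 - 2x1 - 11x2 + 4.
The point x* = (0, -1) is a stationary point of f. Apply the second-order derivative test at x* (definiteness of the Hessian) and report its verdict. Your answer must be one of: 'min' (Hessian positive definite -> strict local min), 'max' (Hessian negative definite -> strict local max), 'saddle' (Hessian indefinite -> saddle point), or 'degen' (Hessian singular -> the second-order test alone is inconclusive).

Compute the Hessian H = grad^2 f:
  H = [[-4, -2], [-2, -11]]
Verify stationarity: grad f(x*) = H x* + g = (0, 0).
Eigenvalues of H: -11.5311, -3.4689.
Both eigenvalues < 0, so H is negative definite -> x* is a strict local max.

max


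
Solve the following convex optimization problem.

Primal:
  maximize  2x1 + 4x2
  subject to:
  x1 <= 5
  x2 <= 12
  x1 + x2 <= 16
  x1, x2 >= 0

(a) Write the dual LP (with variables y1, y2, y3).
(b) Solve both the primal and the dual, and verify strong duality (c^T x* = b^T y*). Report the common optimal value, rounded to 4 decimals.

The standard primal-dual pair for 'max c^T x s.t. A x <= b, x >= 0' is:
  Dual:  min b^T y  s.t.  A^T y >= c,  y >= 0.

So the dual LP is:
  minimize  5y1 + 12y2 + 16y3
  subject to:
    y1 + y3 >= 2
    y2 + y3 >= 4
    y1, y2, y3 >= 0

Solving the primal: x* = (4, 12).
  primal value c^T x* = 56.
Solving the dual: y* = (0, 2, 2).
  dual value b^T y* = 56.
Strong duality: c^T x* = b^T y*. Confirmed.

56


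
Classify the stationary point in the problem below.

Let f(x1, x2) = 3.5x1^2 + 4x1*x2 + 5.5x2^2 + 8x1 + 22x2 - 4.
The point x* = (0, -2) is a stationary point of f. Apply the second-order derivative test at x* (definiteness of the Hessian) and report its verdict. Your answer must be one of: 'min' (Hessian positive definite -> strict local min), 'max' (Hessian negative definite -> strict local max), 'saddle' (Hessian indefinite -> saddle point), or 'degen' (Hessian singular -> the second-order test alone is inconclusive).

Compute the Hessian H = grad^2 f:
  H = [[7, 4], [4, 11]]
Verify stationarity: grad f(x*) = H x* + g = (0, 0).
Eigenvalues of H: 4.5279, 13.4721.
Both eigenvalues > 0, so H is positive definite -> x* is a strict local min.

min


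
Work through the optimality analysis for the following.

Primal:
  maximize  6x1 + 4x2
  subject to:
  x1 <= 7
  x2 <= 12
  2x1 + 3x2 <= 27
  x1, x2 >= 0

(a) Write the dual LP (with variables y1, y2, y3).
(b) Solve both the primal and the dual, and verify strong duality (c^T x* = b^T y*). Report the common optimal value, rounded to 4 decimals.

The standard primal-dual pair for 'max c^T x s.t. A x <= b, x >= 0' is:
  Dual:  min b^T y  s.t.  A^T y >= c,  y >= 0.

So the dual LP is:
  minimize  7y1 + 12y2 + 27y3
  subject to:
    y1 + 2y3 >= 6
    y2 + 3y3 >= 4
    y1, y2, y3 >= 0

Solving the primal: x* = (7, 4.3333).
  primal value c^T x* = 59.3333.
Solving the dual: y* = (3.3333, 0, 1.3333).
  dual value b^T y* = 59.3333.
Strong duality: c^T x* = b^T y*. Confirmed.

59.3333


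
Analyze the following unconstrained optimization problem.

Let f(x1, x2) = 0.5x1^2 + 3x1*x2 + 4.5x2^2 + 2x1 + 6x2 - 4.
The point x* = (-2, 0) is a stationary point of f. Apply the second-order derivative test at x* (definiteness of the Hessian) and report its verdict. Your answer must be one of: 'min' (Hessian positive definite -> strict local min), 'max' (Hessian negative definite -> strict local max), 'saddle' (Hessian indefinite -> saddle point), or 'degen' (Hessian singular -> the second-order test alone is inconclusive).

Compute the Hessian H = grad^2 f:
  H = [[1, 3], [3, 9]]
Verify stationarity: grad f(x*) = H x* + g = (0, 0).
Eigenvalues of H: 0, 10.
H has a zero eigenvalue (singular; positive semidefinite but not definite), so H is neither positive definite, negative definite, nor indefinite. The second-order test alone is inconclusive -> degen.
(Indeed, f is constant along the null direction of H through x*, so x* is not a strict local extremum.)

degen


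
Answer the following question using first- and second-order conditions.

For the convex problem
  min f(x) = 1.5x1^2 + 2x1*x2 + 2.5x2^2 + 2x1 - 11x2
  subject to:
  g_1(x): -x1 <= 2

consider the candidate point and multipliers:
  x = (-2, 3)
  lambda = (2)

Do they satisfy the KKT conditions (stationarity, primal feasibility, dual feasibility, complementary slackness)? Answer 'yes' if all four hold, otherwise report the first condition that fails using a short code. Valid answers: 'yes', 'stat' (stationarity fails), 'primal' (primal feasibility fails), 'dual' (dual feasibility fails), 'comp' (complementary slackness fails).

Gradient of f: grad f(x) = Q x + c = (2, 0)
Constraint values g_i(x) = a_i^T x - b_i:
  g_1((-2, 3)) = 0
Stationarity residual: grad f(x) + sum_i lambda_i a_i = (0, 0)
  -> stationarity OK
Primal feasibility (all g_i <= 0): OK
Dual feasibility (all lambda_i >= 0): OK
Complementary slackness (lambda_i * g_i(x) = 0 for all i): OK

Verdict: yes, KKT holds.

yes


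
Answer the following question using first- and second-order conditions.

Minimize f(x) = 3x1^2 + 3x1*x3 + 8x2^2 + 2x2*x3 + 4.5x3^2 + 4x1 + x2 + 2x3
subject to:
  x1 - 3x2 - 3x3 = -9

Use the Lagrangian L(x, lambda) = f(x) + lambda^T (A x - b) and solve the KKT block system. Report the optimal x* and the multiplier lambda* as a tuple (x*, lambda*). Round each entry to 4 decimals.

Form the Lagrangian:
  L(x, lambda) = (1/2) x^T Q x + c^T x + lambda^T (A x - b)
Stationarity (grad_x L = 0): Q x + c + A^T lambda = 0.
Primal feasibility: A x = b.

This gives the KKT block system:
  [ Q   A^T ] [ x     ]   [-c ]
  [ A    0  ] [ lambda ] = [ b ]

Solving the linear system:
  x*      = (-2.2339, 0.4803, 1.7751)
  lambda* = (4.0782)
  f(x*)   = 15.8993

x* = (-2.2339, 0.4803, 1.7751), lambda* = (4.0782)


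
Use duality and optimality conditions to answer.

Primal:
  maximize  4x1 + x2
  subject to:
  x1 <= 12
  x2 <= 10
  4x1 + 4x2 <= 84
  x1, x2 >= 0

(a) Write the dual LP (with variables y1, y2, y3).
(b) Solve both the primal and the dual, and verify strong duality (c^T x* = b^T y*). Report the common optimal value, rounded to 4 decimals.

The standard primal-dual pair for 'max c^T x s.t. A x <= b, x >= 0' is:
  Dual:  min b^T y  s.t.  A^T y >= c,  y >= 0.

So the dual LP is:
  minimize  12y1 + 10y2 + 84y3
  subject to:
    y1 + 4y3 >= 4
    y2 + 4y3 >= 1
    y1, y2, y3 >= 0

Solving the primal: x* = (12, 9).
  primal value c^T x* = 57.
Solving the dual: y* = (3, 0, 0.25).
  dual value b^T y* = 57.
Strong duality: c^T x* = b^T y*. Confirmed.

57


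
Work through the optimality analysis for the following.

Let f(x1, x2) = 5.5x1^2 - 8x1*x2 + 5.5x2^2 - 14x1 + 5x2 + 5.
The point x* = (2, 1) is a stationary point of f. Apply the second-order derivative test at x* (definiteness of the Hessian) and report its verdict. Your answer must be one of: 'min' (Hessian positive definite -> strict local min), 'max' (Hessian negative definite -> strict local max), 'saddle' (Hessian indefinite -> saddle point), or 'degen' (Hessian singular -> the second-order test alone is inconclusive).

Compute the Hessian H = grad^2 f:
  H = [[11, -8], [-8, 11]]
Verify stationarity: grad f(x*) = H x* + g = (0, 0).
Eigenvalues of H: 3, 19.
Both eigenvalues > 0, so H is positive definite -> x* is a strict local min.

min


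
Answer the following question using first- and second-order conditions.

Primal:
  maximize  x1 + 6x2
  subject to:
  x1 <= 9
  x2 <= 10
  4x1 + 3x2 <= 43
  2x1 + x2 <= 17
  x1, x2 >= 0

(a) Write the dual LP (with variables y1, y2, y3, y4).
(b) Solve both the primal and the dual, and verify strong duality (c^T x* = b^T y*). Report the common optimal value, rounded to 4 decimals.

The standard primal-dual pair for 'max c^T x s.t. A x <= b, x >= 0' is:
  Dual:  min b^T y  s.t.  A^T y >= c,  y >= 0.

So the dual LP is:
  minimize  9y1 + 10y2 + 43y3 + 17y4
  subject to:
    y1 + 4y3 + 2y4 >= 1
    y2 + 3y3 + y4 >= 6
    y1, y2, y3, y4 >= 0

Solving the primal: x* = (3.25, 10).
  primal value c^T x* = 63.25.
Solving the dual: y* = (0, 5.25, 0.25, 0).
  dual value b^T y* = 63.25.
Strong duality: c^T x* = b^T y*. Confirmed.

63.25


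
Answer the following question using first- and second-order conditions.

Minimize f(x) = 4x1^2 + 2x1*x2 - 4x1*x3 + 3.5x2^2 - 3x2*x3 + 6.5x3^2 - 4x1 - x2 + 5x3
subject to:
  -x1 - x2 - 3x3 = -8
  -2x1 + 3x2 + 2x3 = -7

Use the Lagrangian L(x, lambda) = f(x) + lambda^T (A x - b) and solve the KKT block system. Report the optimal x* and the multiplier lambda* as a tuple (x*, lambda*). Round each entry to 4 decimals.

Form the Lagrangian:
  L(x, lambda) = (1/2) x^T Q x + c^T x + lambda^T (A x - b)
Stationarity (grad_x L = 0): Q x + c + A^T lambda = 0.
Primal feasibility: A x = b.

This gives the KKT block system:
  [ Q   A^T ] [ x     ]   [-c ]
  [ A    0  ] [ lambda ] = [ b ]

Solving the linear system:
  x*      = (3.7711, -0.9759, 1.7349)
  lambda* = (8.1687, 4.5542)
  f(x*)   = 45.8976

x* = (3.7711, -0.9759, 1.7349), lambda* = (8.1687, 4.5542)


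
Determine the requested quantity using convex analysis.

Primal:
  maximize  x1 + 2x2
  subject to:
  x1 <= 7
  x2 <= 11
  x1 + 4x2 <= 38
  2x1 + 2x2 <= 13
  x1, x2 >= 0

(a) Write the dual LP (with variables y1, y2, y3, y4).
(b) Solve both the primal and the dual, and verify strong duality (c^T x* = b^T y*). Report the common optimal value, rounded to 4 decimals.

The standard primal-dual pair for 'max c^T x s.t. A x <= b, x >= 0' is:
  Dual:  min b^T y  s.t.  A^T y >= c,  y >= 0.

So the dual LP is:
  minimize  7y1 + 11y2 + 38y3 + 13y4
  subject to:
    y1 + y3 + 2y4 >= 1
    y2 + 4y3 + 2y4 >= 2
    y1, y2, y3, y4 >= 0

Solving the primal: x* = (0, 6.5).
  primal value c^T x* = 13.
Solving the dual: y* = (0, 0, 0, 1).
  dual value b^T y* = 13.
Strong duality: c^T x* = b^T y*. Confirmed.

13


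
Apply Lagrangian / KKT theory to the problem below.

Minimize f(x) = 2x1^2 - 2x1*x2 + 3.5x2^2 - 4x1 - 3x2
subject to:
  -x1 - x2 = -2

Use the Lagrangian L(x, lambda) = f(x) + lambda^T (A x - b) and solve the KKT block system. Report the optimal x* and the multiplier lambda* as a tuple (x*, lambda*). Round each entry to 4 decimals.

Form the Lagrangian:
  L(x, lambda) = (1/2) x^T Q x + c^T x + lambda^T (A x - b)
Stationarity (grad_x L = 0): Q x + c + A^T lambda = 0.
Primal feasibility: A x = b.

This gives the KKT block system:
  [ Q   A^T ] [ x     ]   [-c ]
  [ A    0  ] [ lambda ] = [ b ]

Solving the linear system:
  x*      = (1.2667, 0.7333)
  lambda* = (-0.4)
  f(x*)   = -4.0333

x* = (1.2667, 0.7333), lambda* = (-0.4)


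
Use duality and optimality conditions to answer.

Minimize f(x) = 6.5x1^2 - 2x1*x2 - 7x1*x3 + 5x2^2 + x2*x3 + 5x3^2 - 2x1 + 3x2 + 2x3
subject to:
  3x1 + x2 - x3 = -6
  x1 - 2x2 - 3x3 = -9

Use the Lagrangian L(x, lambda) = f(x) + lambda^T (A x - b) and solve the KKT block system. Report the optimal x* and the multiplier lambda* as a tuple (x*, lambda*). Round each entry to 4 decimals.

Form the Lagrangian:
  L(x, lambda) = (1/2) x^T Q x + c^T x + lambda^T (A x - b)
Stationarity (grad_x L = 0): Q x + c + A^T lambda = 0.
Primal feasibility: A x = b.

This gives the KKT block system:
  [ Q   A^T ] [ x     ]   [-c ]
  [ A    0  ] [ lambda ] = [ b ]

Solving the linear system:
  x*      = (-1.1984, 0.1175, 2.5222)
  lambda* = (8.8351, 8.9645)
  f(x*)   = 70.7423

x* = (-1.1984, 0.1175, 2.5222), lambda* = (8.8351, 8.9645)


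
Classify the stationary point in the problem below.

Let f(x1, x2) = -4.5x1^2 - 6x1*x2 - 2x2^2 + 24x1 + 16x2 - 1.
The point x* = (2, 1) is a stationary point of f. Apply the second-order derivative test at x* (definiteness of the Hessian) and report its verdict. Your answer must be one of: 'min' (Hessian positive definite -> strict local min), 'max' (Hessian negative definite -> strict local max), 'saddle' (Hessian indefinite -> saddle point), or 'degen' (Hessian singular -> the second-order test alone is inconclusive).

Compute the Hessian H = grad^2 f:
  H = [[-9, -6], [-6, -4]]
Verify stationarity: grad f(x*) = H x* + g = (0, 0).
Eigenvalues of H: -13, 0.
H has a zero eigenvalue (singular; negative semidefinite but not definite), so H is neither positive definite, negative definite, nor indefinite. The second-order test alone is inconclusive -> degen.
(Indeed, f is constant along the null direction of H through x*, so x* is not a strict local extremum.)

degen


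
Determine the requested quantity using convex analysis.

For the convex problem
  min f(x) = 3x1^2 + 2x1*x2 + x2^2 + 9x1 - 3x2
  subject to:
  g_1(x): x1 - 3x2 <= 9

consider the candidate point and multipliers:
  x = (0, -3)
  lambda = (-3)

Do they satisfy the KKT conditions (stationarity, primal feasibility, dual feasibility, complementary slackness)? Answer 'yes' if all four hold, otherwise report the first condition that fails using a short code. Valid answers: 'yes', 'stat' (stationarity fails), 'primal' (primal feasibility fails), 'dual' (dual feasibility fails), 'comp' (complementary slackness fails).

Gradient of f: grad f(x) = Q x + c = (3, -9)
Constraint values g_i(x) = a_i^T x - b_i:
  g_1((0, -3)) = 0
Stationarity residual: grad f(x) + sum_i lambda_i a_i = (0, 0)
  -> stationarity OK
Primal feasibility (all g_i <= 0): OK
Dual feasibility (all lambda_i >= 0): FAILS
Complementary slackness (lambda_i * g_i(x) = 0 for all i): OK

Verdict: the first failing condition is dual_feasibility -> dual.

dual


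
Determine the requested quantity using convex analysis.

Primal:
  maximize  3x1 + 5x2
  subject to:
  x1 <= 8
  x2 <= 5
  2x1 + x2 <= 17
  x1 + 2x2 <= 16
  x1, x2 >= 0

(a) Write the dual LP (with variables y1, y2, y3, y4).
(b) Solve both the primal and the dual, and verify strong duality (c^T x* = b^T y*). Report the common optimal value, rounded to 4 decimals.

The standard primal-dual pair for 'max c^T x s.t. A x <= b, x >= 0' is:
  Dual:  min b^T y  s.t.  A^T y >= c,  y >= 0.

So the dual LP is:
  minimize  8y1 + 5y2 + 17y3 + 16y4
  subject to:
    y1 + 2y3 + y4 >= 3
    y2 + y3 + 2y4 >= 5
    y1, y2, y3, y4 >= 0

Solving the primal: x* = (6, 5).
  primal value c^T x* = 43.
Solving the dual: y* = (0, 3.5, 1.5, 0).
  dual value b^T y* = 43.
Strong duality: c^T x* = b^T y*. Confirmed.

43


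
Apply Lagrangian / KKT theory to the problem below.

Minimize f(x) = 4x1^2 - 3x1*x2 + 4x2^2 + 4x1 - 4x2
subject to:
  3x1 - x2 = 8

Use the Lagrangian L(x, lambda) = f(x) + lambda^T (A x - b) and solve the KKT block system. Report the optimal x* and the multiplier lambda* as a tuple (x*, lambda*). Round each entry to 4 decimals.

Form the Lagrangian:
  L(x, lambda) = (1/2) x^T Q x + c^T x + lambda^T (A x - b)
Stationarity (grad_x L = 0): Q x + c + A^T lambda = 0.
Primal feasibility: A x = b.

This gives the KKT block system:
  [ Q   A^T ] [ x     ]   [-c ]
  [ A    0  ] [ lambda ] = [ b ]

Solving the linear system:
  x*      = (2.8387, 0.5161)
  lambda* = (-8.3871)
  f(x*)   = 38.1935

x* = (2.8387, 0.5161), lambda* = (-8.3871)


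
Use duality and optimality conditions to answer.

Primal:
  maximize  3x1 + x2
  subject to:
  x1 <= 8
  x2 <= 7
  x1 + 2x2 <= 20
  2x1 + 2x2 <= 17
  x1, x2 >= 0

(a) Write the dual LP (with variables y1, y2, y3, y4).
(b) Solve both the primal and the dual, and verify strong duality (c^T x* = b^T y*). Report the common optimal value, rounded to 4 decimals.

The standard primal-dual pair for 'max c^T x s.t. A x <= b, x >= 0' is:
  Dual:  min b^T y  s.t.  A^T y >= c,  y >= 0.

So the dual LP is:
  minimize  8y1 + 7y2 + 20y3 + 17y4
  subject to:
    y1 + y3 + 2y4 >= 3
    y2 + 2y3 + 2y4 >= 1
    y1, y2, y3, y4 >= 0

Solving the primal: x* = (8, 0.5).
  primal value c^T x* = 24.5.
Solving the dual: y* = (2, 0, 0, 0.5).
  dual value b^T y* = 24.5.
Strong duality: c^T x* = b^T y*. Confirmed.

24.5


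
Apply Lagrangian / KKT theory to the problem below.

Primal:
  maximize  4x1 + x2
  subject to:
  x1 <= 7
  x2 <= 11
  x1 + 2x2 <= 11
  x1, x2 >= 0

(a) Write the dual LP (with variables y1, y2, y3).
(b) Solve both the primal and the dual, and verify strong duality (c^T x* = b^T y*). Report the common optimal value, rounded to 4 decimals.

The standard primal-dual pair for 'max c^T x s.t. A x <= b, x >= 0' is:
  Dual:  min b^T y  s.t.  A^T y >= c,  y >= 0.

So the dual LP is:
  minimize  7y1 + 11y2 + 11y3
  subject to:
    y1 + y3 >= 4
    y2 + 2y3 >= 1
    y1, y2, y3 >= 0

Solving the primal: x* = (7, 2).
  primal value c^T x* = 30.
Solving the dual: y* = (3.5, 0, 0.5).
  dual value b^T y* = 30.
Strong duality: c^T x* = b^T y*. Confirmed.

30


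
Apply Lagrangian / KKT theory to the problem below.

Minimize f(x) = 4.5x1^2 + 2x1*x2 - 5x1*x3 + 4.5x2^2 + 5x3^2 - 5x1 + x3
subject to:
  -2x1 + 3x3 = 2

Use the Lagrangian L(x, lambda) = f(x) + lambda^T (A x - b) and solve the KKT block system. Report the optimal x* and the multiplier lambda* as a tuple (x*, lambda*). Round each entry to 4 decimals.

Form the Lagrangian:
  L(x, lambda) = (1/2) x^T Q x + c^T x + lambda^T (A x - b)
Stationarity (grad_x L = 0): Q x + c + A^T lambda = 0.
Primal feasibility: A x = b.

This gives the KKT block system:
  [ Q   A^T ] [ x     ]   [-c ]
  [ A    0  ] [ lambda ] = [ b ]

Solving the linear system:
  x*      = (0.5088, -0.1131, 1.0058)
  lambda* = (-2.8382)
  f(x*)   = 2.0692

x* = (0.5088, -0.1131, 1.0058), lambda* = (-2.8382)


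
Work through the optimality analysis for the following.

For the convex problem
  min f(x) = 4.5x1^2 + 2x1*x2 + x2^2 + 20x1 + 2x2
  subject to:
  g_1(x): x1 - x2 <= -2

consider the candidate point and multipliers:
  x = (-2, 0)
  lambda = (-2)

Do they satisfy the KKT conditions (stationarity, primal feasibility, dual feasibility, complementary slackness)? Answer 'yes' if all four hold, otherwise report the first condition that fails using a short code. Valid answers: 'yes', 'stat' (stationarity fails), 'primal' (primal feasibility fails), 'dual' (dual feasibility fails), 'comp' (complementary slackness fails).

Gradient of f: grad f(x) = Q x + c = (2, -2)
Constraint values g_i(x) = a_i^T x - b_i:
  g_1((-2, 0)) = 0
Stationarity residual: grad f(x) + sum_i lambda_i a_i = (0, 0)
  -> stationarity OK
Primal feasibility (all g_i <= 0): OK
Dual feasibility (all lambda_i >= 0): FAILS
Complementary slackness (lambda_i * g_i(x) = 0 for all i): OK

Verdict: the first failing condition is dual_feasibility -> dual.

dual


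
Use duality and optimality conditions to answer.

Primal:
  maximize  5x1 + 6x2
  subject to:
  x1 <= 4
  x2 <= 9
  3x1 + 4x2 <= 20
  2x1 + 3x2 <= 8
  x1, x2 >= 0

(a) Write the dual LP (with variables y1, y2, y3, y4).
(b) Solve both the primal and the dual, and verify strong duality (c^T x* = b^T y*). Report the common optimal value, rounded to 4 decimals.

The standard primal-dual pair for 'max c^T x s.t. A x <= b, x >= 0' is:
  Dual:  min b^T y  s.t.  A^T y >= c,  y >= 0.

So the dual LP is:
  minimize  4y1 + 9y2 + 20y3 + 8y4
  subject to:
    y1 + 3y3 + 2y4 >= 5
    y2 + 4y3 + 3y4 >= 6
    y1, y2, y3, y4 >= 0

Solving the primal: x* = (4, 0).
  primal value c^T x* = 20.
Solving the dual: y* = (1, 0, 0, 2).
  dual value b^T y* = 20.
Strong duality: c^T x* = b^T y*. Confirmed.

20


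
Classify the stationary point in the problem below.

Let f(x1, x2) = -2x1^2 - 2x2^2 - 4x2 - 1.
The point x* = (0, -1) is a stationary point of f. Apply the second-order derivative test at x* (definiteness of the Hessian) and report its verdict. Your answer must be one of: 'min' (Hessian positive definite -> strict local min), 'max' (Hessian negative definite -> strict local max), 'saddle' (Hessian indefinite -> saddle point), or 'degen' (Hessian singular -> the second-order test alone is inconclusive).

Compute the Hessian H = grad^2 f:
  H = [[-4, 0], [0, -4]]
Verify stationarity: grad f(x*) = H x* + g = (0, 0).
Eigenvalues of H: -4, -4.
Both eigenvalues < 0, so H is negative definite -> x* is a strict local max.

max


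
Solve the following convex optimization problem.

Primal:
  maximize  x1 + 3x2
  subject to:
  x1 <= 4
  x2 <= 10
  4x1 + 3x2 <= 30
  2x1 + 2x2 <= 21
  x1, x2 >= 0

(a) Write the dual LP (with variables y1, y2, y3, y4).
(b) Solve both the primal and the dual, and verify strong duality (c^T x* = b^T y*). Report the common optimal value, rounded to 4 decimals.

The standard primal-dual pair for 'max c^T x s.t. A x <= b, x >= 0' is:
  Dual:  min b^T y  s.t.  A^T y >= c,  y >= 0.

So the dual LP is:
  minimize  4y1 + 10y2 + 30y3 + 21y4
  subject to:
    y1 + 4y3 + 2y4 >= 1
    y2 + 3y3 + 2y4 >= 3
    y1, y2, y3, y4 >= 0

Solving the primal: x* = (0, 10).
  primal value c^T x* = 30.
Solving the dual: y* = (0, 2.25, 0.25, 0).
  dual value b^T y* = 30.
Strong duality: c^T x* = b^T y*. Confirmed.

30


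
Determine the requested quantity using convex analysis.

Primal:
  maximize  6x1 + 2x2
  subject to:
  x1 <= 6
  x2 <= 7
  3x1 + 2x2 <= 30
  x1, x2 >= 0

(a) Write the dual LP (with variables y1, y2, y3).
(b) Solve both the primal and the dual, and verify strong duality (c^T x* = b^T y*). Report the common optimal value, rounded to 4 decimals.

The standard primal-dual pair for 'max c^T x s.t. A x <= b, x >= 0' is:
  Dual:  min b^T y  s.t.  A^T y >= c,  y >= 0.

So the dual LP is:
  minimize  6y1 + 7y2 + 30y3
  subject to:
    y1 + 3y3 >= 6
    y2 + 2y3 >= 2
    y1, y2, y3 >= 0

Solving the primal: x* = (6, 6).
  primal value c^T x* = 48.
Solving the dual: y* = (3, 0, 1).
  dual value b^T y* = 48.
Strong duality: c^T x* = b^T y*. Confirmed.

48


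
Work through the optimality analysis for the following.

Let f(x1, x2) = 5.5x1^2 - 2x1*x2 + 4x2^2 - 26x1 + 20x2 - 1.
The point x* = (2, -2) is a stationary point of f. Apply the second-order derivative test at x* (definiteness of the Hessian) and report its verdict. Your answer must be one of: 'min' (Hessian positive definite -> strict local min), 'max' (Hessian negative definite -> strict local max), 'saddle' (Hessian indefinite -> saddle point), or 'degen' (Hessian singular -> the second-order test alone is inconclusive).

Compute the Hessian H = grad^2 f:
  H = [[11, -2], [-2, 8]]
Verify stationarity: grad f(x*) = H x* + g = (0, 0).
Eigenvalues of H: 7, 12.
Both eigenvalues > 0, so H is positive definite -> x* is a strict local min.

min


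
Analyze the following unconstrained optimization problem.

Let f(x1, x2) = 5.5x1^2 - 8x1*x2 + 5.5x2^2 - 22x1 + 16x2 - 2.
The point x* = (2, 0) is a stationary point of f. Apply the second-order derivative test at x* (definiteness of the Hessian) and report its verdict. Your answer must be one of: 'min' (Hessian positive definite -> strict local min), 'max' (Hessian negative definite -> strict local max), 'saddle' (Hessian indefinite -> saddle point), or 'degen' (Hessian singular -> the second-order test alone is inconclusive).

Compute the Hessian H = grad^2 f:
  H = [[11, -8], [-8, 11]]
Verify stationarity: grad f(x*) = H x* + g = (0, 0).
Eigenvalues of H: 3, 19.
Both eigenvalues > 0, so H is positive definite -> x* is a strict local min.

min


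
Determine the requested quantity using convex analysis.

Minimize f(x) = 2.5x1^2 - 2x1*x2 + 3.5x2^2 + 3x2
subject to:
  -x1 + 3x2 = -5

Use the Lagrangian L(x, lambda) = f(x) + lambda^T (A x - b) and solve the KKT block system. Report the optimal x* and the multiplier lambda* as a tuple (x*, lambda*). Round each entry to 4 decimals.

Form the Lagrangian:
  L(x, lambda) = (1/2) x^T Q x + c^T x + lambda^T (A x - b)
Stationarity (grad_x L = 0): Q x + c + A^T lambda = 0.
Primal feasibility: A x = b.

This gives the KKT block system:
  [ Q   A^T ] [ x     ]   [-c ]
  [ A    0  ] [ lambda ] = [ b ]

Solving the linear system:
  x*      = (-0.1, -1.7)
  lambda* = (2.9)
  f(x*)   = 4.7

x* = (-0.1, -1.7), lambda* = (2.9)


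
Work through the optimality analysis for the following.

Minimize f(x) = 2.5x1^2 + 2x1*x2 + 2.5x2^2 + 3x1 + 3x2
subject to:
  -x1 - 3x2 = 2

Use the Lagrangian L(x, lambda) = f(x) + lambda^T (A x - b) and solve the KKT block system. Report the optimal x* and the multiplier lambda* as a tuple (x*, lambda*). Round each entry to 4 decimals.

Form the Lagrangian:
  L(x, lambda) = (1/2) x^T Q x + c^T x + lambda^T (A x - b)
Stationarity (grad_x L = 0): Q x + c + A^T lambda = 0.
Primal feasibility: A x = b.

This gives the KKT block system:
  [ Q   A^T ] [ x     ]   [-c ]
  [ A    0  ] [ lambda ] = [ b ]

Solving the linear system:
  x*      = (-0.4211, -0.5263)
  lambda* = (-0.1579)
  f(x*)   = -1.2632

x* = (-0.4211, -0.5263), lambda* = (-0.1579)


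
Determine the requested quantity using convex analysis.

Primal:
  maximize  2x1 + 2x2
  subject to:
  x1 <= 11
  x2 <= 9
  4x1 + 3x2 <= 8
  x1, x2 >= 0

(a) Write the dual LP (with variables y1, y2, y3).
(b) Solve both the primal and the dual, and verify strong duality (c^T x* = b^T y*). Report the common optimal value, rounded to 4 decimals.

The standard primal-dual pair for 'max c^T x s.t. A x <= b, x >= 0' is:
  Dual:  min b^T y  s.t.  A^T y >= c,  y >= 0.

So the dual LP is:
  minimize  11y1 + 9y2 + 8y3
  subject to:
    y1 + 4y3 >= 2
    y2 + 3y3 >= 2
    y1, y2, y3 >= 0

Solving the primal: x* = (0, 2.6667).
  primal value c^T x* = 5.3333.
Solving the dual: y* = (0, 0, 0.6667).
  dual value b^T y* = 5.3333.
Strong duality: c^T x* = b^T y*. Confirmed.

5.3333


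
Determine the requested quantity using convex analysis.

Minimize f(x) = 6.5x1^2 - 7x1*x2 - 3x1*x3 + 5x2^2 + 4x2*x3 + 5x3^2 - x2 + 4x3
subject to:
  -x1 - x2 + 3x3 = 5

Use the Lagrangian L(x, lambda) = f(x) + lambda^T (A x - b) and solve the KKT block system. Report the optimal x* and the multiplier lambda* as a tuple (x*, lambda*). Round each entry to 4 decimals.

Form the Lagrangian:
  L(x, lambda) = (1/2) x^T Q x + c^T x + lambda^T (A x - b)
Stationarity (grad_x L = 0): Q x + c + A^T lambda = 0.
Primal feasibility: A x = b.

This gives the KKT block system:
  [ Q   A^T ] [ x     ]   [-c ]
  [ A    0  ] [ lambda ] = [ b ]

Solving the linear system:
  x*      = (-0.7042, -1.1953, 1.0335)
  lambda* = (-3.8889)
  f(x*)   = 12.3868

x* = (-0.7042, -1.1953, 1.0335), lambda* = (-3.8889)


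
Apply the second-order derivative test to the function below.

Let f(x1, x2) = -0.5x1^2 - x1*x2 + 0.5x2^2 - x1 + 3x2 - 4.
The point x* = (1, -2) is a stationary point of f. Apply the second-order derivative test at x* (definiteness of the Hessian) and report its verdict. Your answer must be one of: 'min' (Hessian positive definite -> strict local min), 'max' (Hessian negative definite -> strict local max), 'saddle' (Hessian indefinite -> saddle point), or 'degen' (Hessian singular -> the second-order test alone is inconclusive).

Compute the Hessian H = grad^2 f:
  H = [[-1, -1], [-1, 1]]
Verify stationarity: grad f(x*) = H x* + g = (0, 0).
Eigenvalues of H: -1.4142, 1.4142.
Eigenvalues have mixed signs, so H is indefinite -> x* is a saddle point.

saddle


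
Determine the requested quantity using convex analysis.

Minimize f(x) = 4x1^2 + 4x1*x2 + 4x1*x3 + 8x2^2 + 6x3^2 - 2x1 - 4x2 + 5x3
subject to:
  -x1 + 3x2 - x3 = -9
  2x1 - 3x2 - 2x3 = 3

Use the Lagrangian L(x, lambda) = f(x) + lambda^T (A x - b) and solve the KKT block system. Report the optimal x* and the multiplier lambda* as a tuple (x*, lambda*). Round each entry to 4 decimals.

Form the Lagrangian:
  L(x, lambda) = (1/2) x^T Q x + c^T x + lambda^T (A x - b)
Stationarity (grad_x L = 0): Q x + c + A^T lambda = 0.
Primal feasibility: A x = b.

This gives the KKT block system:
  [ Q   A^T ] [ x     ]   [-c ]
  [ A    0  ] [ lambda ] = [ b ]

Solving the linear system:
  x*      = (0.6431, -2.0475, 2.2144)
  lambda* = (18.9789, 7.5831)
  f(x*)   = 83.0181

x* = (0.6431, -2.0475, 2.2144), lambda* = (18.9789, 7.5831)


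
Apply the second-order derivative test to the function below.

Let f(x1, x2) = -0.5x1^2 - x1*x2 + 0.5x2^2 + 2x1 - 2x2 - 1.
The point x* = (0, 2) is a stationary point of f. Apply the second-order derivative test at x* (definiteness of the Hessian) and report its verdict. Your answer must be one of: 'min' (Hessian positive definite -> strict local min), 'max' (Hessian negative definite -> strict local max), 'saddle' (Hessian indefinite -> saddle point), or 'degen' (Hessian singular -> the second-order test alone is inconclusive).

Compute the Hessian H = grad^2 f:
  H = [[-1, -1], [-1, 1]]
Verify stationarity: grad f(x*) = H x* + g = (0, 0).
Eigenvalues of H: -1.4142, 1.4142.
Eigenvalues have mixed signs, so H is indefinite -> x* is a saddle point.

saddle


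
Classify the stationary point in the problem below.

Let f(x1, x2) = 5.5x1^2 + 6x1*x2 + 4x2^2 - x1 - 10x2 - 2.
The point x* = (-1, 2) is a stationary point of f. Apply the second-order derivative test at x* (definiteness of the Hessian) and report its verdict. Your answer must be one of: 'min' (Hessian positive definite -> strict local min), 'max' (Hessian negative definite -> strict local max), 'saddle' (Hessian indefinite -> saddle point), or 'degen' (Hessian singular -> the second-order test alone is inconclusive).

Compute the Hessian H = grad^2 f:
  H = [[11, 6], [6, 8]]
Verify stationarity: grad f(x*) = H x* + g = (0, 0).
Eigenvalues of H: 3.3153, 15.6847.
Both eigenvalues > 0, so H is positive definite -> x* is a strict local min.

min


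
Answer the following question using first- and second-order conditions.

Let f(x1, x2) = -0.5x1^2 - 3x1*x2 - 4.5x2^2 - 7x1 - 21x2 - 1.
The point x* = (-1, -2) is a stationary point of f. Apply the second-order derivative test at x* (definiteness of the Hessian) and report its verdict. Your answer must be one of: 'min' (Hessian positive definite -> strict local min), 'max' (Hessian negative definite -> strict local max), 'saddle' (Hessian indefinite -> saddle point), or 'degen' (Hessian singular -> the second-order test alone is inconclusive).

Compute the Hessian H = grad^2 f:
  H = [[-1, -3], [-3, -9]]
Verify stationarity: grad f(x*) = H x* + g = (0, 0).
Eigenvalues of H: -10, 0.
H has a zero eigenvalue (singular; negative semidefinite but not definite), so H is neither positive definite, negative definite, nor indefinite. The second-order test alone is inconclusive -> degen.
(Indeed, f is constant along the null direction of H through x*, so x* is not a strict local extremum.)

degen


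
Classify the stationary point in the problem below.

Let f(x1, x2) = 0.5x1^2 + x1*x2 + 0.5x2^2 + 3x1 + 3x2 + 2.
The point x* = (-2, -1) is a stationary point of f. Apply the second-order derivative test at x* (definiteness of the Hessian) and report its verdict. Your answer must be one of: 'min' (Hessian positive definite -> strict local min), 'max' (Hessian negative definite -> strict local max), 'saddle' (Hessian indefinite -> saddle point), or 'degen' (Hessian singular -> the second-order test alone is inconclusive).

Compute the Hessian H = grad^2 f:
  H = [[1, 1], [1, 1]]
Verify stationarity: grad f(x*) = H x* + g = (0, 0).
Eigenvalues of H: 0, 2.
H has a zero eigenvalue (singular; positive semidefinite but not definite), so H is neither positive definite, negative definite, nor indefinite. The second-order test alone is inconclusive -> degen.
(Indeed, f is constant along the null direction of H through x*, so x* is not a strict local extremum.)

degen


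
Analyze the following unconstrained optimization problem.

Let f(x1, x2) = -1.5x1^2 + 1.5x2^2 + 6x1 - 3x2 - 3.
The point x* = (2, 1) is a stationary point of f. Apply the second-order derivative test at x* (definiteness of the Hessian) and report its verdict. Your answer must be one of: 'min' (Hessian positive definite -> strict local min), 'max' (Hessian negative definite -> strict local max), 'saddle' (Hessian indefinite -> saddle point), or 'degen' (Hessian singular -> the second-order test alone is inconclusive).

Compute the Hessian H = grad^2 f:
  H = [[-3, 0], [0, 3]]
Verify stationarity: grad f(x*) = H x* + g = (0, 0).
Eigenvalues of H: -3, 3.
Eigenvalues have mixed signs, so H is indefinite -> x* is a saddle point.

saddle


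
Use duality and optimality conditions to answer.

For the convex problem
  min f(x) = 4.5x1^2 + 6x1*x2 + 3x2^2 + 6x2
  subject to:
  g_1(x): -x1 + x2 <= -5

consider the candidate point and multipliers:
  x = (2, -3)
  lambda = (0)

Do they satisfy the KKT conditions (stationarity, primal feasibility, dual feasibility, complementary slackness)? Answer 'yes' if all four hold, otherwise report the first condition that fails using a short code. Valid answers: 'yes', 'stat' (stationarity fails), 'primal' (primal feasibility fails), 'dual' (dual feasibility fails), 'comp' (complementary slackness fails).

Gradient of f: grad f(x) = Q x + c = (0, 0)
Constraint values g_i(x) = a_i^T x - b_i:
  g_1((2, -3)) = 0
Stationarity residual: grad f(x) + sum_i lambda_i a_i = (0, 0)
  -> stationarity OK
Primal feasibility (all g_i <= 0): OK
Dual feasibility (all lambda_i >= 0): OK
Complementary slackness (lambda_i * g_i(x) = 0 for all i): OK

Verdict: yes, KKT holds.

yes


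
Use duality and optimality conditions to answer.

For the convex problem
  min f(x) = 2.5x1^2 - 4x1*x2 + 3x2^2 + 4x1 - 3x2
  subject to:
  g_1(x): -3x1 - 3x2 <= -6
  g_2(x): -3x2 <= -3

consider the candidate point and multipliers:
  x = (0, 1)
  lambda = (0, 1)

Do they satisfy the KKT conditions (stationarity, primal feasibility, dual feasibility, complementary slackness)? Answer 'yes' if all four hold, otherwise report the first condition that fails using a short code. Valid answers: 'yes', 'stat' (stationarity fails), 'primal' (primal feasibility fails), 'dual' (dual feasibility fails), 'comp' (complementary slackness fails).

Gradient of f: grad f(x) = Q x + c = (0, 3)
Constraint values g_i(x) = a_i^T x - b_i:
  g_1((0, 1)) = 3
  g_2((0, 1)) = 0
Stationarity residual: grad f(x) + sum_i lambda_i a_i = (0, 0)
  -> stationarity OK
Primal feasibility (all g_i <= 0): FAILS
Dual feasibility (all lambda_i >= 0): OK
Complementary slackness (lambda_i * g_i(x) = 0 for all i): OK

Verdict: the first failing condition is primal_feasibility -> primal.

primal


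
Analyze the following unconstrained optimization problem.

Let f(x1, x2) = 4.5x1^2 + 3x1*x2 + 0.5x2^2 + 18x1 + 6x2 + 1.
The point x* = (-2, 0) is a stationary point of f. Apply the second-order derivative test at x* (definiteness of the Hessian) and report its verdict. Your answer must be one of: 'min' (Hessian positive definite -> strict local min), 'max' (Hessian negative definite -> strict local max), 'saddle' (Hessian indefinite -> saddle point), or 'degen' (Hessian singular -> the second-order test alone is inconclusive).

Compute the Hessian H = grad^2 f:
  H = [[9, 3], [3, 1]]
Verify stationarity: grad f(x*) = H x* + g = (0, 0).
Eigenvalues of H: 0, 10.
H has a zero eigenvalue (singular; positive semidefinite but not definite), so H is neither positive definite, negative definite, nor indefinite. The second-order test alone is inconclusive -> degen.
(Indeed, f is constant along the null direction of H through x*, so x* is not a strict local extremum.)

degen


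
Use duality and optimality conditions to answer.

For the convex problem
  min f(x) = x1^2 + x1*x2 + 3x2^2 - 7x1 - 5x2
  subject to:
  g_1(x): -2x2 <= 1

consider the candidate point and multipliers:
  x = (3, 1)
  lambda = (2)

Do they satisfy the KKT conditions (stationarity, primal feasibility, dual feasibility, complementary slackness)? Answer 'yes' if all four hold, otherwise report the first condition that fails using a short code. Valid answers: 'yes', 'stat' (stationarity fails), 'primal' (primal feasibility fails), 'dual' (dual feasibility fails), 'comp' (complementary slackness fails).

Gradient of f: grad f(x) = Q x + c = (0, 4)
Constraint values g_i(x) = a_i^T x - b_i:
  g_1((3, 1)) = -3
Stationarity residual: grad f(x) + sum_i lambda_i a_i = (0, 0)
  -> stationarity OK
Primal feasibility (all g_i <= 0): OK
Dual feasibility (all lambda_i >= 0): OK
Complementary slackness (lambda_i * g_i(x) = 0 for all i): FAILS

Verdict: the first failing condition is complementary_slackness -> comp.

comp


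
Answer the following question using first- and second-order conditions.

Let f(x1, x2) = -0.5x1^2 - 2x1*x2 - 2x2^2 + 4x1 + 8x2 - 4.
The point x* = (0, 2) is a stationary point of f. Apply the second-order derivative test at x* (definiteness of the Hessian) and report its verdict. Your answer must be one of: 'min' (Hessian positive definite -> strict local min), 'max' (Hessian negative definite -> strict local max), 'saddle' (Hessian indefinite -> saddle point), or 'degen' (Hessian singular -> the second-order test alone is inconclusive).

Compute the Hessian H = grad^2 f:
  H = [[-1, -2], [-2, -4]]
Verify stationarity: grad f(x*) = H x* + g = (0, 0).
Eigenvalues of H: -5, 0.
H has a zero eigenvalue (singular; negative semidefinite but not definite), so H is neither positive definite, negative definite, nor indefinite. The second-order test alone is inconclusive -> degen.
(Indeed, f is constant along the null direction of H through x*, so x* is not a strict local extremum.)

degen
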